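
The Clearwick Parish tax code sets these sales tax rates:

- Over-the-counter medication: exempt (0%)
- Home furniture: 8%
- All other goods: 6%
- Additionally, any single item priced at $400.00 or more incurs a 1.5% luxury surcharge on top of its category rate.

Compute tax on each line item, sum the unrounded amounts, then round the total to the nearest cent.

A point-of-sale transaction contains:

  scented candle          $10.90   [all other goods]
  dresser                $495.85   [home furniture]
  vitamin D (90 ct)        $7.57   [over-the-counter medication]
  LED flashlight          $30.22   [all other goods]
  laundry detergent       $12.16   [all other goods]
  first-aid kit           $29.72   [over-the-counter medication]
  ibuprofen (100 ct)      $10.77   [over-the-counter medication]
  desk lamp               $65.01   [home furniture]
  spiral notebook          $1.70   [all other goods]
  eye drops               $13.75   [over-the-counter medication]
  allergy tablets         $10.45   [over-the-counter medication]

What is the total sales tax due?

Scented candle $10.90: all other goods → 6% → $0.654
Dresser $495.85: home furniture → 8% + 1.5% surcharge = 9.5% → $47.10575
Vitamin D (90 ct) $7.57: over-the-counter medication → 0% → $0.00
LED flashlight $30.22: all other goods → 6% → $1.8132
Laundry detergent $12.16: all other goods → 6% → $0.7296
First-aid kit $29.72: over-the-counter medication → 0% → $0.00
Ibuprofen (100 ct) $10.77: over-the-counter medication → 0% → $0.00
Desk lamp $65.01: home furniture → 8% → $5.2008
Spiral notebook $1.70: all other goods → 6% → $0.102
Eye drops $13.75: over-the-counter medication → 0% → $0.00
Allergy tablets $10.45: over-the-counter medication → 0% → $0.00
Unrounded tax sum = $55.60535 → $55.61

$55.61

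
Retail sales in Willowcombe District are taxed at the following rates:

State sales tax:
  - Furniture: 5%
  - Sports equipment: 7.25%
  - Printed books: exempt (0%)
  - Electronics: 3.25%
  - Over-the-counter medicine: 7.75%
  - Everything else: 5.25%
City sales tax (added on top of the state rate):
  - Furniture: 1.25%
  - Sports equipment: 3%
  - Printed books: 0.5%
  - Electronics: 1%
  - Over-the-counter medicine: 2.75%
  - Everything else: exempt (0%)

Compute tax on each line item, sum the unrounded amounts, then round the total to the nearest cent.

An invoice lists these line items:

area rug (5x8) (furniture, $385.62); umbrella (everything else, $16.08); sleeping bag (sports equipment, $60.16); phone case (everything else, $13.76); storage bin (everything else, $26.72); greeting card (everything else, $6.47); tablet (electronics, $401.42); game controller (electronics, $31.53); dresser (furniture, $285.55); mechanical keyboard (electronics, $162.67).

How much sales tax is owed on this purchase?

$76.74

Area rug (5x8) $385.62: furniture → 5% + 1.25% city = 6.25% → $24.10125
Umbrella $16.08: everything else → 5.25% + 0% city = 5.25% → $0.8442
Sleeping bag $60.16: sports equipment → 7.25% + 3% city = 10.25% → $6.1664
Phone case $13.76: everything else → 5.25% + 0% city = 5.25% → $0.7224
Storage bin $26.72: everything else → 5.25% + 0% city = 5.25% → $1.4028
Greeting card $6.47: everything else → 5.25% + 0% city = 5.25% → $0.339675
Tablet $401.42: electronics → 3.25% + 1% city = 4.25% → $17.06035
Game controller $31.53: electronics → 3.25% + 1% city = 4.25% → $1.340025
Dresser $285.55: furniture → 5% + 1.25% city = 6.25% → $17.846875
Mechanical keyboard $162.67: electronics → 3.25% + 1% city = 4.25% → $6.913475
Unrounded tax sum = $76.73745 → $76.74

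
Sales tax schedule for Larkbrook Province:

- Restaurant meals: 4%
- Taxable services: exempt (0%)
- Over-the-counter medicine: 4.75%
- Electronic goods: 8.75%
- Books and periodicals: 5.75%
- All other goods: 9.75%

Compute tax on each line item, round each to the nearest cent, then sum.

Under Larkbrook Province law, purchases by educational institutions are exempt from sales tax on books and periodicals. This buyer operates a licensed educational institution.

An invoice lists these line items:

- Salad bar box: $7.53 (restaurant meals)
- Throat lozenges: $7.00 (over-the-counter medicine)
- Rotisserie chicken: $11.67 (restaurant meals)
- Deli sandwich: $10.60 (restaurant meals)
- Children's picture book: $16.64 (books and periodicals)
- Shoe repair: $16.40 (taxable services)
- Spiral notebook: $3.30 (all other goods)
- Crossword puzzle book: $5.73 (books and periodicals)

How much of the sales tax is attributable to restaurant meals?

Salad bar box $7.53: restaurant meals → 4% → $0.30
Rotisserie chicken $11.67: restaurant meals → 4% → $0.47
Deli sandwich $10.60: restaurant meals → 4% → $0.42
Tax on restaurant meals = $0.30 + $0.47 + $0.42 = $1.19

$1.19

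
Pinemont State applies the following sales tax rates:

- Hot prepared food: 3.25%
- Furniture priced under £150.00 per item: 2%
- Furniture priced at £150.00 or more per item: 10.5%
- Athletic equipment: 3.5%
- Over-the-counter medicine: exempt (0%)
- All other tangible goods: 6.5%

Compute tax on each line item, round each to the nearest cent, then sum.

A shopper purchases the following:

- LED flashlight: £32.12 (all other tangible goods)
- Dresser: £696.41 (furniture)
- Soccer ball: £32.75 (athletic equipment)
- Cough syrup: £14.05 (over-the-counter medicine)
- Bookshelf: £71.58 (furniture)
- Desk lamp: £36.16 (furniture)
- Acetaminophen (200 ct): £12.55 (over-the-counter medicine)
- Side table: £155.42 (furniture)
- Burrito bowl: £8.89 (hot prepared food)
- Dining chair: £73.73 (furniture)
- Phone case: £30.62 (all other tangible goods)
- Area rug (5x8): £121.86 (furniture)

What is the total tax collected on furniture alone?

Dresser £696.41: furniture, £150.00 or more → 10.5% → £73.12
Bookshelf £71.58: furniture, under £150.00 → 2% → £1.43
Desk lamp £36.16: furniture, under £150.00 → 2% → £0.72
Side table £155.42: furniture, £150.00 or more → 10.5% → £16.32
Dining chair £73.73: furniture, under £150.00 → 2% → £1.47
Area rug (5x8) £121.86: furniture, under £150.00 → 2% → £2.44
Tax on furniture = £73.12 + £1.43 + £0.72 + £16.32 + £1.47 + £2.44 = £95.50

£95.50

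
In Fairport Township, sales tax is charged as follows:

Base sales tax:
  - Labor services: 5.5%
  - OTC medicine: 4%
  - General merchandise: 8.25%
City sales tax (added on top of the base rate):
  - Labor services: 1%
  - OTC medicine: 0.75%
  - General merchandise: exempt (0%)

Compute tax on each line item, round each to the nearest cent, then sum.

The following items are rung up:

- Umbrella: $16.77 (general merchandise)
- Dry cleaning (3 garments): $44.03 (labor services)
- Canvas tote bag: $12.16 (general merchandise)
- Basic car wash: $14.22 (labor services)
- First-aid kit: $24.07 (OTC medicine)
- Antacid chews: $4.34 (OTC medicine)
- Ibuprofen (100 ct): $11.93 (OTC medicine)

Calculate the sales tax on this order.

Umbrella $16.77: general merchandise → 8.25% + 0% city = 8.25% → $1.38
Dry cleaning (3 garments) $44.03: labor services → 5.5% + 1% city = 6.5% → $2.86
Canvas tote bag $12.16: general merchandise → 8.25% + 0% city = 8.25% → $1.00
Basic car wash $14.22: labor services → 5.5% + 1% city = 6.5% → $0.92
First-aid kit $24.07: OTC medicine → 4% + 0.75% city = 4.75% → $1.14
Antacid chews $4.34: OTC medicine → 4% + 0.75% city = 4.75% → $0.21
Ibuprofen (100 ct) $11.93: OTC medicine → 4% + 0.75% city = 4.75% → $0.57
Total tax = $1.38 + $2.86 + $1.00 + $0.92 + $1.14 + $0.21 + $0.57 = $8.08

$8.08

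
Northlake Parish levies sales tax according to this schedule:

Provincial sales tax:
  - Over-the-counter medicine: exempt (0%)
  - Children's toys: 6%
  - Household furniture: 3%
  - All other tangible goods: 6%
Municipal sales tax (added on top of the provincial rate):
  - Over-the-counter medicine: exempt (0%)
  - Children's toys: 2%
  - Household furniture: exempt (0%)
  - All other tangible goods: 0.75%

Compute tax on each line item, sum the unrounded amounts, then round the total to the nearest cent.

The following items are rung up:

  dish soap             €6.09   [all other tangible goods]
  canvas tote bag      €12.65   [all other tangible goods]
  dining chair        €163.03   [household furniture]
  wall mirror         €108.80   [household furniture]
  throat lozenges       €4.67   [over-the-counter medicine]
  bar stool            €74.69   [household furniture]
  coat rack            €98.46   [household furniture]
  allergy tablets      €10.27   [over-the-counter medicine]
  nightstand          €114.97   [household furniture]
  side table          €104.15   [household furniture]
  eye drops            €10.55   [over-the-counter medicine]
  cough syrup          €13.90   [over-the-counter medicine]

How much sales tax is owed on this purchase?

Dish soap €6.09: all other tangible goods → 6% + 0.75% municipal = 6.75% → €0.411075
Canvas tote bag €12.65: all other tangible goods → 6% + 0.75% municipal = 6.75% → €0.853875
Dining chair €163.03: household furniture → 3% + 0% municipal = 3% → €4.8909
Wall mirror €108.80: household furniture → 3% + 0% municipal = 3% → €3.264
Throat lozenges €4.67: over-the-counter medicine → 0% + 0% municipal = 0% → €0.00
Bar stool €74.69: household furniture → 3% + 0% municipal = 3% → €2.2407
Coat rack €98.46: household furniture → 3% + 0% municipal = 3% → €2.9538
Allergy tablets €10.27: over-the-counter medicine → 0% + 0% municipal = 0% → €0.00
Nightstand €114.97: household furniture → 3% + 0% municipal = 3% → €3.4491
Side table €104.15: household furniture → 3% + 0% municipal = 3% → €3.1245
Eye drops €10.55: over-the-counter medicine → 0% + 0% municipal = 0% → €0.00
Cough syrup €13.90: over-the-counter medicine → 0% + 0% municipal = 0% → €0.00
Unrounded tax sum = €21.18795 → €21.19

€21.19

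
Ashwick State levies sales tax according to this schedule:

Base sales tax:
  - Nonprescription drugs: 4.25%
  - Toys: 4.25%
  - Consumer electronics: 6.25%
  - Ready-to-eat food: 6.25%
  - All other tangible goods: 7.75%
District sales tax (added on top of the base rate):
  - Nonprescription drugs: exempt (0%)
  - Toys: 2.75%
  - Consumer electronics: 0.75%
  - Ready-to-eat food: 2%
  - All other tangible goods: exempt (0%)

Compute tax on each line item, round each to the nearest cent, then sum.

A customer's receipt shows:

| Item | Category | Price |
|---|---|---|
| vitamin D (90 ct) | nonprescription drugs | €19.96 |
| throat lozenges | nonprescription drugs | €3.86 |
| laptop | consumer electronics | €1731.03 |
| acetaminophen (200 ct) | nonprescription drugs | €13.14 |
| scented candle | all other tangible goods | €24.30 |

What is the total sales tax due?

Vitamin D (90 ct) €19.96: nonprescription drugs → 4.25% + 0% district = 4.25% → €0.85
Throat lozenges €3.86: nonprescription drugs → 4.25% + 0% district = 4.25% → €0.16
Laptop €1731.03: consumer electronics → 6.25% + 0.75% district = 7% → €121.17
Acetaminophen (200 ct) €13.14: nonprescription drugs → 4.25% + 0% district = 4.25% → €0.56
Scented candle €24.30: all other tangible goods → 7.75% + 0% district = 7.75% → €1.88
Total tax = €0.85 + €0.16 + €121.17 + €0.56 + €1.88 = €124.62

€124.62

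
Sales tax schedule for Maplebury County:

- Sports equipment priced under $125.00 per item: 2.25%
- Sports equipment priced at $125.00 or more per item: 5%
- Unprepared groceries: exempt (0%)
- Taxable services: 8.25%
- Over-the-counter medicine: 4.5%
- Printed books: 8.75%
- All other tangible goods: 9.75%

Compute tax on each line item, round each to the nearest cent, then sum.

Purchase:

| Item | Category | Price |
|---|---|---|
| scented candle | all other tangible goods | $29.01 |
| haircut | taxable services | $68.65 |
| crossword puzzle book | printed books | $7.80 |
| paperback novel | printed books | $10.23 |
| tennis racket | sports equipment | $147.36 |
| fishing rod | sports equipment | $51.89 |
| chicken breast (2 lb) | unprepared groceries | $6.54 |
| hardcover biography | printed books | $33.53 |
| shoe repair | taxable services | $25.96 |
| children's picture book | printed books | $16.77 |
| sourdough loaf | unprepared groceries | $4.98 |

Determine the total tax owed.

$25.15

Scented candle $29.01: all other tangible goods → 9.75% → $2.83
Haircut $68.65: taxable services → 8.25% → $5.66
Crossword puzzle book $7.80: printed books → 8.75% → $0.68
Paperback novel $10.23: printed books → 8.75% → $0.90
Tennis racket $147.36: sports equipment, $125.00 or more → 5% → $7.37
Fishing rod $51.89: sports equipment, under $125.00 → 2.25% → $1.17
Chicken breast (2 lb) $6.54: unprepared groceries → 0% → $0.00
Hardcover biography $33.53: printed books → 8.75% → $2.93
Shoe repair $25.96: taxable services → 8.25% → $2.14
Children's picture book $16.77: printed books → 8.75% → $1.47
Sourdough loaf $4.98: unprepared groceries → 0% → $0.00
Total tax = $2.83 + $5.66 + $0.68 + $0.90 + $7.37 + $1.17 + $2.93 + $2.14 + $1.47 = $25.15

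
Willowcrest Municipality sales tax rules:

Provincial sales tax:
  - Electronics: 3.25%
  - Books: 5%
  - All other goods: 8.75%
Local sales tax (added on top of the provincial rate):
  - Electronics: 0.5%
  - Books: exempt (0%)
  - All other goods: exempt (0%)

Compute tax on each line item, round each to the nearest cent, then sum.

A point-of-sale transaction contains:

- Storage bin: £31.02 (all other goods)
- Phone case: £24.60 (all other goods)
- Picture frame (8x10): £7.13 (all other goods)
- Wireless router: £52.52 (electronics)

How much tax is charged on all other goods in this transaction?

£5.48

Storage bin £31.02: all other goods → 8.75% + 0% local = 8.75% → £2.71
Phone case £24.60: all other goods → 8.75% + 0% local = 8.75% → £2.15
Picture frame (8x10) £7.13: all other goods → 8.75% + 0% local = 8.75% → £0.62
Tax on all other goods = £2.71 + £2.15 + £0.62 = £5.48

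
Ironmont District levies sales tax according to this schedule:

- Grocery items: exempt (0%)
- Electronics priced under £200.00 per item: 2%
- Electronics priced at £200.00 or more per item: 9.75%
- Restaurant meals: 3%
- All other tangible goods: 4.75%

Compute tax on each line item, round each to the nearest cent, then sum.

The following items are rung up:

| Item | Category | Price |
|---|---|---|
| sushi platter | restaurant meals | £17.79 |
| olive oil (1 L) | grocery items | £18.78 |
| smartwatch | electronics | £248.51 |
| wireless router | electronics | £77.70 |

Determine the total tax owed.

£26.31

Sushi platter £17.79: restaurant meals → 3% → £0.53
Olive oil (1 L) £18.78: grocery items → 0% → £0.00
Smartwatch £248.51: electronics, £200.00 or more → 9.75% → £24.23
Wireless router £77.70: electronics, under £200.00 → 2% → £1.55
Total tax = £0.53 + £24.23 + £1.55 = £26.31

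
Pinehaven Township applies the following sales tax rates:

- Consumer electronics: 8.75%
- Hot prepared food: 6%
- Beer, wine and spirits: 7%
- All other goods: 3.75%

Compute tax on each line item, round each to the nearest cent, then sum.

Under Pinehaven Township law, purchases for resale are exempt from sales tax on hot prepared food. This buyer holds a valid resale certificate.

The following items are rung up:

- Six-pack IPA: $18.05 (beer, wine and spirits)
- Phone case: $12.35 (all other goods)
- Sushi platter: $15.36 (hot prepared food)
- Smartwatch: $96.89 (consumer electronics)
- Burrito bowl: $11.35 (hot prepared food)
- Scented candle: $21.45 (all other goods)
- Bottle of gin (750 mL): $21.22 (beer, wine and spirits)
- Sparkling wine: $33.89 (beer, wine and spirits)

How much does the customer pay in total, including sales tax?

Six-pack IPA $18.05: beer, wine and spirits → 7% → $1.26
Phone case $12.35: all other goods → 3.75% → $0.46
Sushi platter $15.36: hot prepared food, buyer-exempt → 0% → $0.00
Smartwatch $96.89: consumer electronics → 8.75% → $8.48
Burrito bowl $11.35: hot prepared food, buyer-exempt → 0% → $0.00
Scented candle $21.45: all other goods → 3.75% → $0.80
Bottle of gin (750 mL) $21.22: beer, wine and spirits → 7% → $1.49
Sparkling wine $33.89: beer, wine and spirits → 7% → $2.37
Subtotal = $230.56; tax = $14.86; total due = $245.42

$245.42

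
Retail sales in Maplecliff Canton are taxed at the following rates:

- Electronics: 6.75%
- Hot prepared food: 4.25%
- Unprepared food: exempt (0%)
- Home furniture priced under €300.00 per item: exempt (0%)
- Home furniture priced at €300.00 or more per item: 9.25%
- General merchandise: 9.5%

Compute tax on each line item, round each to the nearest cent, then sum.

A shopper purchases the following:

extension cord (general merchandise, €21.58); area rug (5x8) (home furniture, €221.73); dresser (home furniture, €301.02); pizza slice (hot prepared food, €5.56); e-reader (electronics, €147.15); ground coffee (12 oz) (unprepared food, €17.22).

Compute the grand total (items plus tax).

Extension cord €21.58: general merchandise → 9.5% → €2.05
Area rug (5x8) €221.73: home furniture, under €300.00 → 0% → €0.00
Dresser €301.02: home furniture, €300.00 or more → 9.25% → €27.84
Pizza slice €5.56: hot prepared food → 4.25% → €0.24
E-reader €147.15: electronics → 6.75% → €9.93
Ground coffee (12 oz) €17.22: unprepared food → 0% → €0.00
Subtotal = €714.26; tax = €40.06; total due = €754.32

€754.32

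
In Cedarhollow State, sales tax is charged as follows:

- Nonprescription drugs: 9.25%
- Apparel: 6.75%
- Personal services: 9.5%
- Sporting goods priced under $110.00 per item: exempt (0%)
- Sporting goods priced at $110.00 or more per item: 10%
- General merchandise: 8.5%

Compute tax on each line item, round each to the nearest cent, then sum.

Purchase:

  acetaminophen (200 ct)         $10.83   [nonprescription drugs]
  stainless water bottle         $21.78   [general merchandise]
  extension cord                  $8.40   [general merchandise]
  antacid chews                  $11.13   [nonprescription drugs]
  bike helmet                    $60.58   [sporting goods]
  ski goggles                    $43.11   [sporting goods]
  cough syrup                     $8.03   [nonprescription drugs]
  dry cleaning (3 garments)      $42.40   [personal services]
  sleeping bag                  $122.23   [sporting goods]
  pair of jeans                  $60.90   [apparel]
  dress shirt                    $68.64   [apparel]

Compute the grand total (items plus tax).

$488.35

Acetaminophen (200 ct) $10.83: nonprescription drugs → 9.25% → $1.00
Stainless water bottle $21.78: general merchandise → 8.5% → $1.85
Extension cord $8.40: general merchandise → 8.5% → $0.71
Antacid chews $11.13: nonprescription drugs → 9.25% → $1.03
Bike helmet $60.58: sporting goods, under $110.00 → 0% → $0.00
Ski goggles $43.11: sporting goods, under $110.00 → 0% → $0.00
Cough syrup $8.03: nonprescription drugs → 9.25% → $0.74
Dry cleaning (3 garments) $42.40: personal services → 9.5% → $4.03
Sleeping bag $122.23: sporting goods, $110.00 or more → 10% → $12.22
Pair of jeans $60.90: apparel → 6.75% → $4.11
Dress shirt $68.64: apparel → 6.75% → $4.63
Subtotal = $458.03; tax = $30.32; total due = $488.35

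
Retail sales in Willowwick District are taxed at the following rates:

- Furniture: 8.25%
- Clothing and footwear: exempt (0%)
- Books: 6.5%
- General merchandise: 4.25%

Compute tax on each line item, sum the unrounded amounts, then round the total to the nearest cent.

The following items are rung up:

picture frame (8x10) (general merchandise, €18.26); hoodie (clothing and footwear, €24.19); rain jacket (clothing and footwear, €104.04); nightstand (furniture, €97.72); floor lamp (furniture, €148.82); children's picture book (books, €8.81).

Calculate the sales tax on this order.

€21.69

Picture frame (8x10) €18.26: general merchandise → 4.25% → €0.77605
Hoodie €24.19: clothing and footwear → 0% → €0.00
Rain jacket €104.04: clothing and footwear → 0% → €0.00
Nightstand €97.72: furniture → 8.25% → €8.0619
Floor lamp €148.82: furniture → 8.25% → €12.27765
Children's picture book €8.81: books → 6.5% → €0.57265
Unrounded tax sum = €21.68825 → €21.69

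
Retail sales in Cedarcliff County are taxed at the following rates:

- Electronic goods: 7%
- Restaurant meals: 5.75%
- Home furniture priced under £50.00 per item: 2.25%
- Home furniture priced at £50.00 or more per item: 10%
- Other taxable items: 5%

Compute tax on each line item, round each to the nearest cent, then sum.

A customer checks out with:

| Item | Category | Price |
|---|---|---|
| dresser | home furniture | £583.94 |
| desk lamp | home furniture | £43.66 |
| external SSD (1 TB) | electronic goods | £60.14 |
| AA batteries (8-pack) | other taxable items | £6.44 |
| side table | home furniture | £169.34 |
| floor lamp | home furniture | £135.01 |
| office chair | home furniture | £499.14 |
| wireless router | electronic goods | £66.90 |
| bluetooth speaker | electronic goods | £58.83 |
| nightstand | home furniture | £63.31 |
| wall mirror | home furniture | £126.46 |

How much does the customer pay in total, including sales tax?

£1985.19

Dresser £583.94: home furniture, £50.00 or more → 10% → £58.39
Desk lamp £43.66: home furniture, under £50.00 → 2.25% → £0.98
External SSD (1 TB) £60.14: electronic goods → 7% → £4.21
AA batteries (8-pack) £6.44: other taxable items → 5% → £0.32
Side table £169.34: home furniture, £50.00 or more → 10% → £16.93
Floor lamp £135.01: home furniture, £50.00 or more → 10% → £13.50
Office chair £499.14: home furniture, £50.00 or more → 10% → £49.91
Wireless router £66.90: electronic goods → 7% → £4.68
Bluetooth speaker £58.83: electronic goods → 7% → £4.12
Nightstand £63.31: home furniture, £50.00 or more → 10% → £6.33
Wall mirror £126.46: home furniture, £50.00 or more → 10% → £12.65
Subtotal = £1813.17; tax = £172.02; total due = £1985.19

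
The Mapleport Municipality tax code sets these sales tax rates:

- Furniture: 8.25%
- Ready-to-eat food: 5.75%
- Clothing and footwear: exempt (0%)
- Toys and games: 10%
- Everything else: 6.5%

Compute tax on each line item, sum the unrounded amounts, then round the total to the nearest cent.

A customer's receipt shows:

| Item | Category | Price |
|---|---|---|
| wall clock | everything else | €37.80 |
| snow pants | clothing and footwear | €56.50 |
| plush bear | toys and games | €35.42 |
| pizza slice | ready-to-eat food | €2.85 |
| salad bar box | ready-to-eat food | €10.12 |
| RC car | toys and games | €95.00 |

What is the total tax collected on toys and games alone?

€13.04

Plush bear €35.42: toys and games → 10% → €3.542
RC car €95.00: toys and games → 10% → €9.50
Tax on toys and games: unrounded sum = €13.042 → €13.04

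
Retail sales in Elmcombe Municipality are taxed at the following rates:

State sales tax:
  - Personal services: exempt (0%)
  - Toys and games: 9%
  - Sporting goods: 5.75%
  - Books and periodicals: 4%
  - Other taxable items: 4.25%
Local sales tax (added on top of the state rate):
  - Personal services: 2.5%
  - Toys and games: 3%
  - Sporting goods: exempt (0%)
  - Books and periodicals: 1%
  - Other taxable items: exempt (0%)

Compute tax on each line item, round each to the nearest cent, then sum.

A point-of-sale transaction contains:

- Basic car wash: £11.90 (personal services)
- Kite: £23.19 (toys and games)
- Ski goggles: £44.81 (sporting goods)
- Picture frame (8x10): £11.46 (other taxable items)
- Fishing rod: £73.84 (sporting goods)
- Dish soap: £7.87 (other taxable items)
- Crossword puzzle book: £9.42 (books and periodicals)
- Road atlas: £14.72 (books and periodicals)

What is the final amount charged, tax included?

Basic car wash £11.90: personal services → 0% + 2.5% local = 2.5% → £0.30
Kite £23.19: toys and games → 9% + 3% local = 12% → £2.78
Ski goggles £44.81: sporting goods → 5.75% + 0% local = 5.75% → £2.58
Picture frame (8x10) £11.46: other taxable items → 4.25% + 0% local = 4.25% → £0.49
Fishing rod £73.84: sporting goods → 5.75% + 0% local = 5.75% → £4.25
Dish soap £7.87: other taxable items → 4.25% + 0% local = 4.25% → £0.33
Crossword puzzle book £9.42: books and periodicals → 4% + 1% local = 5% → £0.47
Road atlas £14.72: books and periodicals → 4% + 1% local = 5% → £0.74
Subtotal = £197.21; tax = £11.94; total due = £209.15

£209.15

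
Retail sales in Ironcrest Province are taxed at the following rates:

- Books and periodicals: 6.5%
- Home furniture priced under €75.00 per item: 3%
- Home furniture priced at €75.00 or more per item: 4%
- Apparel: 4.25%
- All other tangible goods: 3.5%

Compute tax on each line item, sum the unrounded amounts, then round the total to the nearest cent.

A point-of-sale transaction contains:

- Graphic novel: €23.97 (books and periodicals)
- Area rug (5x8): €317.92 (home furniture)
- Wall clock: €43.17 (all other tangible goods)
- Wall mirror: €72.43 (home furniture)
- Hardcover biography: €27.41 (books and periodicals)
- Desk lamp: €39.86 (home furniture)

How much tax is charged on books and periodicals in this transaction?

Graphic novel €23.97: books and periodicals → 6.5% → €1.55805
Hardcover biography €27.41: books and periodicals → 6.5% → €1.78165
Tax on books and periodicals: unrounded sum = €3.3397 → €3.34

€3.34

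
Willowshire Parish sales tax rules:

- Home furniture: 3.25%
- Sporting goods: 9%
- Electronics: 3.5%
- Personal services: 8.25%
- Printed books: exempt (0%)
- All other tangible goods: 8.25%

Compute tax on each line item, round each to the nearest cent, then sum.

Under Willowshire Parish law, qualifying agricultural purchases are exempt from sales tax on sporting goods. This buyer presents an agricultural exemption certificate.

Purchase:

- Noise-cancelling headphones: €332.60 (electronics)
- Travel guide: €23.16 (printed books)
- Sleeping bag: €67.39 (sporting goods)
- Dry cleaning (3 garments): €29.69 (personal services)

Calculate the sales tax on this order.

€14.09

Noise-cancelling headphones €332.60: electronics → 3.5% → €11.64
Travel guide €23.16: printed books → 0% → €0.00
Sleeping bag €67.39: sporting goods, buyer-exempt → 0% → €0.00
Dry cleaning (3 garments) €29.69: personal services → 8.25% → €2.45
Total tax = €11.64 + €2.45 = €14.09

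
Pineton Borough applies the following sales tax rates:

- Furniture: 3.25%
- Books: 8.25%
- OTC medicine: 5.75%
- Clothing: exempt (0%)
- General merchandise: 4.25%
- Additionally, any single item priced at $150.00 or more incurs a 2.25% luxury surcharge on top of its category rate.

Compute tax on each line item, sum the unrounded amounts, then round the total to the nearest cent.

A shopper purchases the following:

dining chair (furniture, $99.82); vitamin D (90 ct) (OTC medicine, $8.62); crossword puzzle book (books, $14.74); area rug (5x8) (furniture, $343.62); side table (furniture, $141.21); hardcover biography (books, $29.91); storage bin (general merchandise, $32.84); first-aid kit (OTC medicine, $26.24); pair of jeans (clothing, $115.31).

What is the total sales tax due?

Dining chair $99.82: furniture → 3.25% → $3.24415
Vitamin D (90 ct) $8.62: OTC medicine → 5.75% → $0.49565
Crossword puzzle book $14.74: books → 8.25% → $1.21605
Area rug (5x8) $343.62: furniture → 3.25% + 2.25% surcharge = 5.5% → $18.8991
Side table $141.21: furniture → 3.25% → $4.589325
Hardcover biography $29.91: books → 8.25% → $2.467575
Storage bin $32.84: general merchandise → 4.25% → $1.3957
First-aid kit $26.24: OTC medicine → 5.75% → $1.5088
Pair of jeans $115.31: clothing → 0% → $0.00
Unrounded tax sum = $33.81635 → $33.82

$33.82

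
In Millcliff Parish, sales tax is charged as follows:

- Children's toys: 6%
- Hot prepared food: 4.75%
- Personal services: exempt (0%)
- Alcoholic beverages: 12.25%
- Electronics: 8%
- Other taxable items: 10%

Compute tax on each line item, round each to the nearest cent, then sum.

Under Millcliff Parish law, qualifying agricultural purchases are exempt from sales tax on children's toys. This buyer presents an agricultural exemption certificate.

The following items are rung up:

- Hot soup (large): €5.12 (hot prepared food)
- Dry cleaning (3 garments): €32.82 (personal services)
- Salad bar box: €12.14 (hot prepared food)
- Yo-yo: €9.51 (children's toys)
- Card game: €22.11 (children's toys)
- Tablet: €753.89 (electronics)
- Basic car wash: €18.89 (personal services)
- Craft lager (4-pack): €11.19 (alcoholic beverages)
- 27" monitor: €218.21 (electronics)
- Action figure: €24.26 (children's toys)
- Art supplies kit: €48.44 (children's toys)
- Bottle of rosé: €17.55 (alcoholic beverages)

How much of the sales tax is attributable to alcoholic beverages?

€3.52

Craft lager (4-pack) €11.19: alcoholic beverages → 12.25% → €1.37
Bottle of rosé €17.55: alcoholic beverages → 12.25% → €2.15
Tax on alcoholic beverages = €1.37 + €2.15 = €3.52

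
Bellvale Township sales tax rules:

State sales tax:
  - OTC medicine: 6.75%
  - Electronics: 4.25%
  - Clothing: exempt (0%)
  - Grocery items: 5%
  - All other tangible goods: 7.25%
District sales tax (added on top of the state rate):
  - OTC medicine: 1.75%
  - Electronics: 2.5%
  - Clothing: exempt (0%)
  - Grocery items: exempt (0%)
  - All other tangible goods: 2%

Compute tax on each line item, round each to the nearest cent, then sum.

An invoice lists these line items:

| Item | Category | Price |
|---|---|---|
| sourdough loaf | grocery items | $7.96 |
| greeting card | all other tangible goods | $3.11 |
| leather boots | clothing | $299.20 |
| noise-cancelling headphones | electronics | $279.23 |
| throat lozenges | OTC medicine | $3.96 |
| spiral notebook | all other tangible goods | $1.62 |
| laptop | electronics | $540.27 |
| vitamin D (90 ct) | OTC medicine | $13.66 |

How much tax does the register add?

Sourdough loaf $7.96: grocery items → 5% + 0% district = 5% → $0.40
Greeting card $3.11: all other tangible goods → 7.25% + 2% district = 9.25% → $0.29
Leather boots $299.20: clothing → 0% + 0% district = 0% → $0.00
Noise-cancelling headphones $279.23: electronics → 4.25% + 2.5% district = 6.75% → $18.85
Throat lozenges $3.96: OTC medicine → 6.75% + 1.75% district = 8.5% → $0.34
Spiral notebook $1.62: all other tangible goods → 7.25% + 2% district = 9.25% → $0.15
Laptop $540.27: electronics → 4.25% + 2.5% district = 6.75% → $36.47
Vitamin D (90 ct) $13.66: OTC medicine → 6.75% + 1.75% district = 8.5% → $1.16
Total tax = $0.40 + $0.29 + $18.85 + $0.34 + $0.15 + $36.47 + $1.16 = $57.66

$57.66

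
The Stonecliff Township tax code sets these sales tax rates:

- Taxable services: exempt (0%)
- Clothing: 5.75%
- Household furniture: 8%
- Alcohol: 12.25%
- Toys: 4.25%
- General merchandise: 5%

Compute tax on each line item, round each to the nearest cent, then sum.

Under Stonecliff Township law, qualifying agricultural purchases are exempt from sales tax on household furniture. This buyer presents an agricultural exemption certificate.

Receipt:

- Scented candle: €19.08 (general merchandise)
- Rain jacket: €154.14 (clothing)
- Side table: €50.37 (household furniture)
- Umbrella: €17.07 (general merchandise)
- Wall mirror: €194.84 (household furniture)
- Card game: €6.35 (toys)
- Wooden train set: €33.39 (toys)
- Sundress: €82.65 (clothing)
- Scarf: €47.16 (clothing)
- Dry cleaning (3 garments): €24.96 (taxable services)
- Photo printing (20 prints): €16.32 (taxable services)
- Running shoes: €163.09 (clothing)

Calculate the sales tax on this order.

€29.19

Scented candle €19.08: general merchandise → 5% → €0.95
Rain jacket €154.14: clothing → 5.75% → €8.86
Side table €50.37: household furniture, buyer-exempt → 0% → €0.00
Umbrella €17.07: general merchandise → 5% → €0.85
Wall mirror €194.84: household furniture, buyer-exempt → 0% → €0.00
Card game €6.35: toys → 4.25% → €0.27
Wooden train set €33.39: toys → 4.25% → €1.42
Sundress €82.65: clothing → 5.75% → €4.75
Scarf €47.16: clothing → 5.75% → €2.71
Dry cleaning (3 garments) €24.96: taxable services → 0% → €0.00
Photo printing (20 prints) €16.32: taxable services → 0% → €0.00
Running shoes €163.09: clothing → 5.75% → €9.38
Total tax = €0.95 + €8.86 + €0.85 + €0.27 + €1.42 + €4.75 + €2.71 + €9.38 = €29.19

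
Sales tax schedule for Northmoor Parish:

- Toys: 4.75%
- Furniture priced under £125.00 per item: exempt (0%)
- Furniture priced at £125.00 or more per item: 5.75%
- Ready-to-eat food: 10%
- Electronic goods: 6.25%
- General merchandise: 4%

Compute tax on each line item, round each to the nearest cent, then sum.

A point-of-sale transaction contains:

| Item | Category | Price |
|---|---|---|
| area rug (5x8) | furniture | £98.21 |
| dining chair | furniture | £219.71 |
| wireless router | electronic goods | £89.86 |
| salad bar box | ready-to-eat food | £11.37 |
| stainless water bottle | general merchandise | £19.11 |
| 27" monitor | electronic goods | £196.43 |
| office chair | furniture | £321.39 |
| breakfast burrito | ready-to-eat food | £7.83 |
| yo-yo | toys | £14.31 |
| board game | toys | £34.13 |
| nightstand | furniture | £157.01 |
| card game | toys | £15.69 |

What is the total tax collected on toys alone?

£3.05

Yo-yo £14.31: toys → 4.75% → £0.68
Board game £34.13: toys → 4.75% → £1.62
Card game £15.69: toys → 4.75% → £0.75
Tax on toys = £0.68 + £1.62 + £0.75 = £3.05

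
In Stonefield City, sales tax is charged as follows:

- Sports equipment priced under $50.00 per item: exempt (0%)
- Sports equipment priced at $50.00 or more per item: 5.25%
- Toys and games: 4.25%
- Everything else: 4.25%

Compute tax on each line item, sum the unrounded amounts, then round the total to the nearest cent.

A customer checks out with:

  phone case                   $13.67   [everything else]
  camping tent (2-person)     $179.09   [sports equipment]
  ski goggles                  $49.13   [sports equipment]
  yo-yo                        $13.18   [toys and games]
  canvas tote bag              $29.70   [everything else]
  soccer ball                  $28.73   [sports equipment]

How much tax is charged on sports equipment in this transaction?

$9.40

Camping tent (2-person) $179.09: sports equipment, $50.00 or more → 5.25% → $9.402225
Ski goggles $49.13: sports equipment, under $50.00 → 0% → $0.00
Soccer ball $28.73: sports equipment, under $50.00 → 0% → $0.00
Tax on sports equipment: unrounded sum = $9.402225 → $9.40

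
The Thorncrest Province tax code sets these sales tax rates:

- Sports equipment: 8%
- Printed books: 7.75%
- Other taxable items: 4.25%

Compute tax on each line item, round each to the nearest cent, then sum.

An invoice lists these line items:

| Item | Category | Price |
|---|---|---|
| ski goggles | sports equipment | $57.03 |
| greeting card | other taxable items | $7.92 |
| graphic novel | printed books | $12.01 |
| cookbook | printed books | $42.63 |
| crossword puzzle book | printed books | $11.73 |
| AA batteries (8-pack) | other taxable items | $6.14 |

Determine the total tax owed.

$10.30

Ski goggles $57.03: sports equipment → 8% → $4.56
Greeting card $7.92: other taxable items → 4.25% → $0.34
Graphic novel $12.01: printed books → 7.75% → $0.93
Cookbook $42.63: printed books → 7.75% → $3.30
Crossword puzzle book $11.73: printed books → 7.75% → $0.91
AA batteries (8-pack) $6.14: other taxable items → 4.25% → $0.26
Total tax = $4.56 + $0.34 + $0.93 + $3.30 + $0.91 + $0.26 = $10.30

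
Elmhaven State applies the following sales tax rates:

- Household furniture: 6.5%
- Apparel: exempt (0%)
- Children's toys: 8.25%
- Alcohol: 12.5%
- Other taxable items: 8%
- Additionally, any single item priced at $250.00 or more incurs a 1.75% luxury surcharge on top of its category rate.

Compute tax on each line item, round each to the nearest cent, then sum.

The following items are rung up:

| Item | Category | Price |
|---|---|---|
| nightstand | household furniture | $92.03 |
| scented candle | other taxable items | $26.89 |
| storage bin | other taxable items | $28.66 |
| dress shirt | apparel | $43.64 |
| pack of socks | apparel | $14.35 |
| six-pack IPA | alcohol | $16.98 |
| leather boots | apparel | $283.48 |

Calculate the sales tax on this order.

Nightstand $92.03: household furniture → 6.5% → $5.98
Scented candle $26.89: other taxable items → 8% → $2.15
Storage bin $28.66: other taxable items → 8% → $2.29
Dress shirt $43.64: apparel → 0% → $0.00
Pack of socks $14.35: apparel → 0% → $0.00
Six-pack IPA $16.98: alcohol → 12.5% → $2.12
Leather boots $283.48: apparel → 0% + 1.75% surcharge = 1.75% → $4.96
Total tax = $5.98 + $2.15 + $2.29 + $2.12 + $4.96 = $17.50

$17.50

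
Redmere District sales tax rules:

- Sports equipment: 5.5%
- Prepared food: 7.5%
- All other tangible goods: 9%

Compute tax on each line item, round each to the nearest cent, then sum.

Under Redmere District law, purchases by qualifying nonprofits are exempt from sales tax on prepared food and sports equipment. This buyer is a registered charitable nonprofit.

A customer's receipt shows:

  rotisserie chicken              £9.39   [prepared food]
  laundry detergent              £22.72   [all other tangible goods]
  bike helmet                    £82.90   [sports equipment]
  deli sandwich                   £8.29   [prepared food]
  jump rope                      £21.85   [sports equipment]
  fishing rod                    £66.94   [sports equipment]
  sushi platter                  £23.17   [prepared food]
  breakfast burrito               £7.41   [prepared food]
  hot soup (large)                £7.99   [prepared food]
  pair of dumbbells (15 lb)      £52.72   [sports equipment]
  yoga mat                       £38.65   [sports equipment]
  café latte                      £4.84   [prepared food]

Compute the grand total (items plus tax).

£348.91

Rotisserie chicken £9.39: prepared food, buyer-exempt → 0% → £0.00
Laundry detergent £22.72: all other tangible goods → 9% → £2.04
Bike helmet £82.90: sports equipment, buyer-exempt → 0% → £0.00
Deli sandwich £8.29: prepared food, buyer-exempt → 0% → £0.00
Jump rope £21.85: sports equipment, buyer-exempt → 0% → £0.00
Fishing rod £66.94: sports equipment, buyer-exempt → 0% → £0.00
Sushi platter £23.17: prepared food, buyer-exempt → 0% → £0.00
Breakfast burrito £7.41: prepared food, buyer-exempt → 0% → £0.00
Hot soup (large) £7.99: prepared food, buyer-exempt → 0% → £0.00
Pair of dumbbells (15 lb) £52.72: sports equipment, buyer-exempt → 0% → £0.00
Yoga mat £38.65: sports equipment, buyer-exempt → 0% → £0.00
Café latte £4.84: prepared food, buyer-exempt → 0% → £0.00
Subtotal = £346.87; tax = £2.04; total due = £348.91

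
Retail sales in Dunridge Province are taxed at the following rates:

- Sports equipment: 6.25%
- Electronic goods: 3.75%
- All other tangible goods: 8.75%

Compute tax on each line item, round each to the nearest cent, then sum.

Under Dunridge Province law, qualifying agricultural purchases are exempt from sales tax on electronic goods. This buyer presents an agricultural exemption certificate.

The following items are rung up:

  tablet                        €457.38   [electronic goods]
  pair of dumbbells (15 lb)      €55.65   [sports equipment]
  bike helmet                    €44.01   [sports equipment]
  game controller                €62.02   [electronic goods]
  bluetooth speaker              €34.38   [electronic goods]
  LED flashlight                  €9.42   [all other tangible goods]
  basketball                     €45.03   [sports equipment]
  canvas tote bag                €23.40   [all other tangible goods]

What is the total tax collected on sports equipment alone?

€9.04

Pair of dumbbells (15 lb) €55.65: sports equipment → 6.25% → €3.48
Bike helmet €44.01: sports equipment → 6.25% → €2.75
Basketball €45.03: sports equipment → 6.25% → €2.81
Tax on sports equipment = €3.48 + €2.75 + €2.81 = €9.04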